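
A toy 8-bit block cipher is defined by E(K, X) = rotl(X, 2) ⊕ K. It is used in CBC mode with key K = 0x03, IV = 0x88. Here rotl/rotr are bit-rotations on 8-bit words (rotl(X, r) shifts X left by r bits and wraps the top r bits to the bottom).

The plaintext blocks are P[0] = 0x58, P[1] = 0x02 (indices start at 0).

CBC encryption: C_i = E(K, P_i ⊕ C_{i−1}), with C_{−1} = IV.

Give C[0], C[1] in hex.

C[0]: P[0] ⊕ 0x88 = 0xD0; E(K, 0xD0) = 0x40.
C[1]: P[1] ⊕ 0x40 = 0x42; E(K, 0x42) = 0x0A.

C[0] = 0x40, C[1] = 0x0A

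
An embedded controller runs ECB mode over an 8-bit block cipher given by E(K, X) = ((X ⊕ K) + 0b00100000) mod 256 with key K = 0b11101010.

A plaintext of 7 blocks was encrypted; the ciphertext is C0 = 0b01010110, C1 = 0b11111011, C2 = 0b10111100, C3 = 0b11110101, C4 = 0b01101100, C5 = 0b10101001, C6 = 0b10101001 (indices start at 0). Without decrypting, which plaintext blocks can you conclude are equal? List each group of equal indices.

P5 = P6

ECB encrypts each block independently with the same key, so equal ciphertext blocks imply equal plaintext blocks.
C5 = C6 = 0b10101001, so P5 = P6.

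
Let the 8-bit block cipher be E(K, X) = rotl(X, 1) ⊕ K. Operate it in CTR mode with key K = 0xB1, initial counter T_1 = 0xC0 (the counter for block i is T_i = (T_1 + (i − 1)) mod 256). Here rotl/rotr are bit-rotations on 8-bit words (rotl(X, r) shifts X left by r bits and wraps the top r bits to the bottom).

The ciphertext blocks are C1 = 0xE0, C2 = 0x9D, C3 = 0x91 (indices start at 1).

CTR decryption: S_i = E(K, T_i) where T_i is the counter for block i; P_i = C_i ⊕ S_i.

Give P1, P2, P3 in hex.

P1: T = 0xC0, S = E(K, T) = 0x30; 0xE0 ⊕ 0x30 = 0xD0.
P2: T = 0xC1, S = E(K, T) = 0x32; 0x9D ⊕ 0x32 = 0xAF.
P3: T = 0xC2, S = E(K, T) = 0x34; 0x91 ⊕ 0x34 = 0xA5.

P1 = 0xD0, P2 = 0xAF, P3 = 0xA5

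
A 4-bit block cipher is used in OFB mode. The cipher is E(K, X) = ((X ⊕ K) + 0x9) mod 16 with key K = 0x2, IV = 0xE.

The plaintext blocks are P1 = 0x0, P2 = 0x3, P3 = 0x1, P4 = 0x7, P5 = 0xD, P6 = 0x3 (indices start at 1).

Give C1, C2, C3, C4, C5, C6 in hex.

OFB encryption: S_i = E(K, S_{i−1}) with S_{0} = IV; C_i = P_i ⊕ S_i.
C1: S = E(K, 0xE) = 0x5; 0x0 ⊕ 0x5 = 0x5.
C2: S = E(K, 0x5) = 0x0; 0x3 ⊕ 0x0 = 0x3.
C3: S = E(K, 0x0) = 0xB; 0x1 ⊕ 0xB = 0xA.
C4: S = E(K, 0xB) = 0x2; 0x7 ⊕ 0x2 = 0x5.
C5: S = E(K, 0x2) = 0x9; 0xD ⊕ 0x9 = 0x4.
C6: S = E(K, 0x9) = 0x4; 0x3 ⊕ 0x4 = 0x7.

C1 = 0x5, C2 = 0x3, C3 = 0xA, C4 = 0x5, C5 = 0x4, C6 = 0x7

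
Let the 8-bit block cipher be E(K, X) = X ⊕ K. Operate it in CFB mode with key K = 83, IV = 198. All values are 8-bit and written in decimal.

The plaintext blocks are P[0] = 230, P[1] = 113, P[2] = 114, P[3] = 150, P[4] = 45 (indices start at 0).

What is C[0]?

C[0] = 115

CFB encryption: C_i = P_i ⊕ E(K, C_{i−1}), with C_{−1} = IV.
C[0]: E(K, 198) = 149; 230 ⊕ 149 = 115.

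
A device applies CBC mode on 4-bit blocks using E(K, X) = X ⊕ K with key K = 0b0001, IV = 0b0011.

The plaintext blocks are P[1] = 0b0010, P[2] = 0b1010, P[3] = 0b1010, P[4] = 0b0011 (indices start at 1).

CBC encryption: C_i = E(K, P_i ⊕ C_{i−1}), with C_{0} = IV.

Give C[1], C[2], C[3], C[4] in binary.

C[1]: P[1] ⊕ 0b0011 = 0b0001; E(K, 0b0001) = 0b0000.
C[2]: P[2] ⊕ 0b0000 = 0b1010; E(K, 0b1010) = 0b1011.
C[3]: P[3] ⊕ 0b1011 = 0b0001; E(K, 0b0001) = 0b0000.
C[4]: P[4] ⊕ 0b0000 = 0b0011; E(K, 0b0011) = 0b0010.

C[1] = 0b0000, C[2] = 0b1011, C[3] = 0b0000, C[4] = 0b0010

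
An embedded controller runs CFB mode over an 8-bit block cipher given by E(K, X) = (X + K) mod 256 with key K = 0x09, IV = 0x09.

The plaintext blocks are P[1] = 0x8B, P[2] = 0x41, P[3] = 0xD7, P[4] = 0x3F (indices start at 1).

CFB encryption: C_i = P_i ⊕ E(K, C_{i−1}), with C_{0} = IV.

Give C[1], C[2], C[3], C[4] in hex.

C[1] = 0x99, C[2] = 0xE3, C[3] = 0x3B, C[4] = 0x7B

C[1]: E(K, 0x09) = 0x12; 0x8B ⊕ 0x12 = 0x99.
C[2]: E(K, 0x99) = 0xA2; 0x41 ⊕ 0xA2 = 0xE3.
C[3]: E(K, 0xE3) = 0xEC; 0xD7 ⊕ 0xEC = 0x3B.
C[4]: E(K, 0x3B) = 0x44; 0x3F ⊕ 0x44 = 0x7B.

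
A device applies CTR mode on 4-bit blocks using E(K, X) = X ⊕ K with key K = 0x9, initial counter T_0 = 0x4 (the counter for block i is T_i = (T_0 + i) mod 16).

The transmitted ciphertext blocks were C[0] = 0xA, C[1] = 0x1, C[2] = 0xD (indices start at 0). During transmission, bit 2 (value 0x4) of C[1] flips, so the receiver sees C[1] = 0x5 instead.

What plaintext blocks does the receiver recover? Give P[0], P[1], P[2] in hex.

CTR decryption: S_i = E(K, T_i) where T_i is the counter for block i; P_i = C_i ⊕ S_i.
Only C[1] changed, to 0x5. In CTR, a change in C_i flips the same bit in P_i only; the keystream is unaffected. Decrypting the received ciphertext:
P[0]: T = 0x4, S = E(K, T) = 0xD; 0xA ⊕ 0xD = 0x7.
P[1]: T = 0x5, S = E(K, T) = 0xC; 0x5 ⊕ 0xC = 0x9.
P[2]: T = 0x6, S = E(K, T) = 0xF; 0xD ⊕ 0xF = 0x2.
Blocks that differ from the original plaintext: P[1].

P[0] = 0x7, P[1] = 0x9, P[2] = 0x2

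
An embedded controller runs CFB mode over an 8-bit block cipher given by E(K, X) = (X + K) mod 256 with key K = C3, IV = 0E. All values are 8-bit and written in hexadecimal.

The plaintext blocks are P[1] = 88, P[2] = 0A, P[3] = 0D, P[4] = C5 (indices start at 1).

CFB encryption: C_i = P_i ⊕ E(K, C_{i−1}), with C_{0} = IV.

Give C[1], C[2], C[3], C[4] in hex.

C[1] = 59, C[2] = 16, C[3] = D4, C[4] = 52

C[1]: E(K, 0E) = D1; 88 ⊕ D1 = 59.
C[2]: E(K, 59) = 1C; 0A ⊕ 1C = 16.
C[3]: E(K, 16) = D9; 0D ⊕ D9 = D4.
C[4]: E(K, D4) = 97; C5 ⊕ 97 = 52.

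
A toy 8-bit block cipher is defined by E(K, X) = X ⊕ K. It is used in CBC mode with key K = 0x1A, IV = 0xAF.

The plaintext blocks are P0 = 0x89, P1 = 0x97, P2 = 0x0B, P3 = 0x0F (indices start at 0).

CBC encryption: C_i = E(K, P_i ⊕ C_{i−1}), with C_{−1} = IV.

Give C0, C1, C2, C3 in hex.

C0: P0 ⊕ 0xAF = 0x26; E(K, 0x26) = 0x3C.
C1: P1 ⊕ 0x3C = 0xAB; E(K, 0xAB) = 0xB1.
C2: P2 ⊕ 0xB1 = 0xBA; E(K, 0xBA) = 0xA0.
C3: P3 ⊕ 0xA0 = 0xAF; E(K, 0xAF) = 0xB5.

C0 = 0x3C, C1 = 0xB1, C2 = 0xA0, C3 = 0xB5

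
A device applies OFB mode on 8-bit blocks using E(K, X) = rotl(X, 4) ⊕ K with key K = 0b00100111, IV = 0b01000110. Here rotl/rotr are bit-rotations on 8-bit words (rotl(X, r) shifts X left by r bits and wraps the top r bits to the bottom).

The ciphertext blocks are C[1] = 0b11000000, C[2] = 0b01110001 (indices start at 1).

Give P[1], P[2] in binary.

OFB decryption: S_i = E(K, S_{i−1}) with S_{0} = IV; P_i = C_i ⊕ S_i.
P[1]: S = E(K, 0b01000110) = 0b01000011; 0b11000000 ⊕ 0b01000011 = 0b10000011.
P[2]: S = E(K, 0b01000011) = 0b00010011; 0b01110001 ⊕ 0b00010011 = 0b01100010.

P[1] = 0b10000011, P[2] = 0b01100010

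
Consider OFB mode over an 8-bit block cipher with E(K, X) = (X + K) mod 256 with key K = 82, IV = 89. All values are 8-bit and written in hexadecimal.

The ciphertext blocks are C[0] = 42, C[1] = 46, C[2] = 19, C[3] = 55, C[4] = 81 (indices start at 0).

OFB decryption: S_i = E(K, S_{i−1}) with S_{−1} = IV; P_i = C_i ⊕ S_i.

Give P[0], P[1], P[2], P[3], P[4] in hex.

P[0]: S = E(K, 89) = 0B; 42 ⊕ 0B = 49.
P[1]: S = E(K, 0B) = 8D; 46 ⊕ 8D = CB.
P[2]: S = E(K, 8D) = 0F; 19 ⊕ 0F = 16.
P[3]: S = E(K, 0F) = 91; 55 ⊕ 91 = C4.
P[4]: S = E(K, 91) = 13; 81 ⊕ 13 = 92.

P[0] = 49, P[1] = CB, P[2] = 16, P[3] = C4, P[4] = 92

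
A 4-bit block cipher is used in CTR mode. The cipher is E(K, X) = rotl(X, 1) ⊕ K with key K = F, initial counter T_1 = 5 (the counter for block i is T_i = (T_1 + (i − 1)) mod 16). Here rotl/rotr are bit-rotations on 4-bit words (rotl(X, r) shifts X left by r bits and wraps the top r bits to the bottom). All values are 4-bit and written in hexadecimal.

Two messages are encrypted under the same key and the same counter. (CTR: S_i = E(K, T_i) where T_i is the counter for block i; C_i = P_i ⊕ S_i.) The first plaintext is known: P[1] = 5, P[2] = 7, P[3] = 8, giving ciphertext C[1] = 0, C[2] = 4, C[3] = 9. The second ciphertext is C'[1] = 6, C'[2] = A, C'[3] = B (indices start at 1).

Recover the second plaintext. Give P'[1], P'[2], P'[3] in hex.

In CTR with a reused counter, both messages share the same keystream S_i, so C_i ⊕ C'_i = P_i ⊕ P'_i and thus P'_i = P_i ⊕ C_i ⊕ C'_i.
P'[1]: 5 ⊕ 0 ⊕ 6 = 3.
P'[2]: 7 ⊕ 4 ⊕ A = 9.
P'[3]: 8 ⊕ 9 ⊕ B = A.

P'[1] = 3, P'[2] = 9, P'[3] = A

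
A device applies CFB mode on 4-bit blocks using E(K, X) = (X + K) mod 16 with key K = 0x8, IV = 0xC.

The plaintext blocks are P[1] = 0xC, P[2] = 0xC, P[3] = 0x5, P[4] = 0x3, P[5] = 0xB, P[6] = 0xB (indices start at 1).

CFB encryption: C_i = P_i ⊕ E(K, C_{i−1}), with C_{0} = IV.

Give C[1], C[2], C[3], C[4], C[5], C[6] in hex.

C[1] = 0x8, C[2] = 0xC, C[3] = 0x1, C[4] = 0xA, C[5] = 0x9, C[6] = 0xA

C[1]: E(K, 0xC) = 0x4; 0xC ⊕ 0x4 = 0x8.
C[2]: E(K, 0x8) = 0x0; 0xC ⊕ 0x0 = 0xC.
C[3]: E(K, 0xC) = 0x4; 0x5 ⊕ 0x4 = 0x1.
C[4]: E(K, 0x1) = 0x9; 0x3 ⊕ 0x9 = 0xA.
C[5]: E(K, 0xA) = 0x2; 0xB ⊕ 0x2 = 0x9.
C[6]: E(K, 0x9) = 0x1; 0xB ⊕ 0x1 = 0xA.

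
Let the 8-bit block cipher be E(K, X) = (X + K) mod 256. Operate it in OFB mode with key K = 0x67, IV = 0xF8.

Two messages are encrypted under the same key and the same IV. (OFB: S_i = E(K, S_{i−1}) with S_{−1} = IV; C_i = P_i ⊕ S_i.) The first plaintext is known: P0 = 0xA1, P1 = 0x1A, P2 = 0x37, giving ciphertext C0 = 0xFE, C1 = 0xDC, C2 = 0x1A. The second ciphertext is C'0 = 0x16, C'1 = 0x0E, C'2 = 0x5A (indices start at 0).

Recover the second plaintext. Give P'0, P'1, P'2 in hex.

P'0 = 0x49, P'1 = 0xC8, P'2 = 0x77

In OFB with a reused IV, both messages share the same keystream S_i, so C_i ⊕ C'_i = P_i ⊕ P'_i and thus P'_i = P_i ⊕ C_i ⊕ C'_i.
P'0: 0xA1 ⊕ 0xFE ⊕ 0x16 = 0x49.
P'1: 0x1A ⊕ 0xDC ⊕ 0x0E = 0xC8.
P'2: 0x37 ⊕ 0x1A ⊕ 0x5A = 0x77.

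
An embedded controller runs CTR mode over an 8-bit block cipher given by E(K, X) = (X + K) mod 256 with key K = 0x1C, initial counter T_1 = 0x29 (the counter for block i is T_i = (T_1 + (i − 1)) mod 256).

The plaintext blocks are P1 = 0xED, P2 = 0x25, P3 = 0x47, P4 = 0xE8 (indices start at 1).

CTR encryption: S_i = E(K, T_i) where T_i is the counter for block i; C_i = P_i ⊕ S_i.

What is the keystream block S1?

0x45

C1: T = 0x29, S = E(K, T) = 0x45; 0xED ⊕ 0x45 = 0xA8.
So S1 = 0x45.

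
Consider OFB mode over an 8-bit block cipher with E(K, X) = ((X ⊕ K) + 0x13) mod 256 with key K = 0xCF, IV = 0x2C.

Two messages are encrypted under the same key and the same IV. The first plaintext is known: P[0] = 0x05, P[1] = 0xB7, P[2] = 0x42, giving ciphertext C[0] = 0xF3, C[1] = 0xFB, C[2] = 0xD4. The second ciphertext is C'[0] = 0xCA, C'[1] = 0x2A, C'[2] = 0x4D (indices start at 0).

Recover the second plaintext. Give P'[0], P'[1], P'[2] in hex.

In OFB with a reused IV, both messages share the same keystream S_i, so C_i ⊕ C'_i = P_i ⊕ P'_i and thus P'_i = P_i ⊕ C_i ⊕ C'_i.
P'[0]: 0x05 ⊕ 0xF3 ⊕ 0xCA = 0x3C.
P'[1]: 0xB7 ⊕ 0xFB ⊕ 0x2A = 0x66.
P'[2]: 0x42 ⊕ 0xD4 ⊕ 0x4D = 0xDB.

P'[0] = 0x3C, P'[1] = 0x66, P'[2] = 0xDB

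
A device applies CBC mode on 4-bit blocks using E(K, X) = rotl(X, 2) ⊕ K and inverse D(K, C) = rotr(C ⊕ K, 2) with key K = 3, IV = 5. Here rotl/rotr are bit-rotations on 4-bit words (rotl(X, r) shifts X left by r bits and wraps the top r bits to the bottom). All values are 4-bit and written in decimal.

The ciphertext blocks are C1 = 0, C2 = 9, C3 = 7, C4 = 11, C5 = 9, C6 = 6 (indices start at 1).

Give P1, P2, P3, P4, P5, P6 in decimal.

CBC decryption: P_i = D(K, C_i) ⊕ C_{i−1}, with C_{0} = IV.
P1: D(K, 0) = 12; 12 ⊕ 5 = 9.
P2: D(K, 9) = 10; 10 ⊕ 0 = 10.
P3: D(K, 7) = 1; 1 ⊕ 9 = 8.
P4: D(K, 11) = 2; 2 ⊕ 7 = 5.
P5: D(K, 9) = 10; 10 ⊕ 11 = 1.
P6: D(K, 6) = 5; 5 ⊕ 9 = 12.

P1 = 9, P2 = 10, P3 = 8, P4 = 5, P5 = 1, P6 = 12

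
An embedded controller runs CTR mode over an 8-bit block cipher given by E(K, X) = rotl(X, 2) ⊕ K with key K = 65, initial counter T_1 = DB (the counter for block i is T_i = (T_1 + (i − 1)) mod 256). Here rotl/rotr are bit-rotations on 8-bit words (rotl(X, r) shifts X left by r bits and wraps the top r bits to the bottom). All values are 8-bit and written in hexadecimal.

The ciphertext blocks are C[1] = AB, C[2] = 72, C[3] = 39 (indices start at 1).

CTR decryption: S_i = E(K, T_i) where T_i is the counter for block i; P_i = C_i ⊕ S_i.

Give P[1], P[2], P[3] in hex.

P[1]: T = DB, S = E(K, T) = 0A; AB ⊕ 0A = A1.
P[2]: T = DC, S = E(K, T) = 16; 72 ⊕ 16 = 64.
P[3]: T = DD, S = E(K, T) = 12; 39 ⊕ 12 = 2B.

P[1] = A1, P[2] = 64, P[3] = 2B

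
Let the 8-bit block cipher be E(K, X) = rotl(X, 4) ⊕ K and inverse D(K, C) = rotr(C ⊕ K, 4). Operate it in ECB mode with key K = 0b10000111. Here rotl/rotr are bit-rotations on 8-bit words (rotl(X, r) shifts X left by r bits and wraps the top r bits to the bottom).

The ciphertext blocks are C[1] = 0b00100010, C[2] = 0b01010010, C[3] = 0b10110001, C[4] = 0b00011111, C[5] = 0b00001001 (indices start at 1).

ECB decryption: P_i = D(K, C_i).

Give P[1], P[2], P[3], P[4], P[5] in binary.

P[1]: D(K, 0b00100010) = 0b01011010.
P[2]: D(K, 0b01010010) = 0b01011101.
P[3]: D(K, 0b10110001) = 0b01100011.
P[4]: D(K, 0b00011111) = 0b10001001.
P[5]: D(K, 0b00001001) = 0b11101000.

P[1] = 0b01011010, P[2] = 0b01011101, P[3] = 0b01100011, P[4] = 0b10001001, P[5] = 0b11101000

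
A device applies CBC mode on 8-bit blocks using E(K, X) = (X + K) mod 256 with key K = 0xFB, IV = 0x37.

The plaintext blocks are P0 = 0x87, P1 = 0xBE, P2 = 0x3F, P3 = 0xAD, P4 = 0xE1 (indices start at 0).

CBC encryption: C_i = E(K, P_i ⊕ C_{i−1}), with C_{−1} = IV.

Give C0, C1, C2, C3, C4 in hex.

C0: P0 ⊕ 0x37 = 0xB0; E(K, 0xB0) = 0xAB.
C1: P1 ⊕ 0xAB = 0x15; E(K, 0x15) = 0x10.
C2: P2 ⊕ 0x10 = 0x2F; E(K, 0x2F) = 0x2A.
C3: P3 ⊕ 0x2A = 0x87; E(K, 0x87) = 0x82.
C4: P4 ⊕ 0x82 = 0x63; E(K, 0x63) = 0x5E.

C0 = 0xAB, C1 = 0x10, C2 = 0x2A, C3 = 0x82, C4 = 0x5E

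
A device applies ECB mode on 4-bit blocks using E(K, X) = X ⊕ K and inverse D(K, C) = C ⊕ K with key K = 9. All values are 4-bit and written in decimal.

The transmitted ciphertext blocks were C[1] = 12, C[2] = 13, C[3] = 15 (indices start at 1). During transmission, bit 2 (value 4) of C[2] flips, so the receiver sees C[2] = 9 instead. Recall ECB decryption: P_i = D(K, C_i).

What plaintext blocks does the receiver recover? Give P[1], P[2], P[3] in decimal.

Only C[2] changed, to 9. In ECB, a change in C_i affects only P_i. Decrypting the received ciphertext:
P[1]: D(K, 12) = 5.
P[2]: D(K, 9) = 0.
P[3]: D(K, 15) = 6.
Blocks that differ from the original plaintext: P[2].

P[1] = 5, P[2] = 0, P[3] = 6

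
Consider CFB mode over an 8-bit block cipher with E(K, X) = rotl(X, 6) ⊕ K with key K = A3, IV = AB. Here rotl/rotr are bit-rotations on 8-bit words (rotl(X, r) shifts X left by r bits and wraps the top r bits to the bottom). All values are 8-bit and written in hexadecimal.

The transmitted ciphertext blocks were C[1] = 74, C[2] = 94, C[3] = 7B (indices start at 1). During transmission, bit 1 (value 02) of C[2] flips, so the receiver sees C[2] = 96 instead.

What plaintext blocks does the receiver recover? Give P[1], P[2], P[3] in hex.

CFB decryption: P_i = C_i ⊕ E(K, C_{i−1}), with C_{0} = IV.
Only C[2] changed, to 96. In CFB, a change in C_i flips the same bit in P_i and garbles P_{i+1}. Decrypting the received ciphertext:
P[1]: E(K, AB) = 49; 74 ⊕ 49 = 3D.
P[2]: E(K, 74) = BE; 96 ⊕ BE = 28.
P[3]: E(K, 96) = 06; 7B ⊕ 06 = 7D.
Blocks that differ from the original plaintext: P[2], P[3].

P[1] = 3D, P[2] = 28, P[3] = 7D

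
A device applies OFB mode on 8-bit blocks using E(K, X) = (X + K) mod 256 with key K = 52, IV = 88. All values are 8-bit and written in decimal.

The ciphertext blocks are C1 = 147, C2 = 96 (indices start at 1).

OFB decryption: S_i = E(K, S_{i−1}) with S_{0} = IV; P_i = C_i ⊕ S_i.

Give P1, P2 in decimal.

P1 = 31, P2 = 160

P1: S = E(K, 88) = 140; 147 ⊕ 140 = 31.
P2: S = E(K, 140) = 192; 96 ⊕ 192 = 160.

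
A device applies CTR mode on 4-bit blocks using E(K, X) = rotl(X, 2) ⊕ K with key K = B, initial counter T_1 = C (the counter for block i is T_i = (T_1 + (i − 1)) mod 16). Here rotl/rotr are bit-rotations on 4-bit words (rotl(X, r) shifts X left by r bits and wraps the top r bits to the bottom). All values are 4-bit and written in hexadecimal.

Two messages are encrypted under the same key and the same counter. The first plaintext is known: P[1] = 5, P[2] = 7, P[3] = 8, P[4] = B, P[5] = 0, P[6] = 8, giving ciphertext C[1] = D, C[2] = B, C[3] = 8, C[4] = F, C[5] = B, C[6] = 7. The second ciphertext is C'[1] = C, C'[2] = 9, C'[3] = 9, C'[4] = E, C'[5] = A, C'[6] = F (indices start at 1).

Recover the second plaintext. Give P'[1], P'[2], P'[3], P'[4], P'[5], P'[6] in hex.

P'[1] = 4, P'[2] = 5, P'[3] = 9, P'[4] = A, P'[5] = 1, P'[6] = 0

In CTR with a reused counter, both messages share the same keystream S_i, so C_i ⊕ C'_i = P_i ⊕ P'_i and thus P'_i = P_i ⊕ C_i ⊕ C'_i.
P'[1]: 5 ⊕ D ⊕ C = 4.
P'[2]: 7 ⊕ B ⊕ 9 = 5.
P'[3]: 8 ⊕ 8 ⊕ 9 = 9.
P'[4]: B ⊕ F ⊕ E = A.
P'[5]: 0 ⊕ B ⊕ A = 1.
P'[6]: 8 ⊕ 7 ⊕ F = 0.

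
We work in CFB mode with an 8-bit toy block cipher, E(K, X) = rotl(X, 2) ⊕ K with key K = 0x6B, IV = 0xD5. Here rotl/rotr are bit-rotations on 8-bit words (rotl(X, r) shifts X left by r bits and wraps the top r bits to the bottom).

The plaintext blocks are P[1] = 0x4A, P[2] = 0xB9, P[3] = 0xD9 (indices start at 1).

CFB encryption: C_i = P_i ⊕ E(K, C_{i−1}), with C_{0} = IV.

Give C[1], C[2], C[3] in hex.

C[1] = 0x76, C[2] = 0x0B, C[3] = 0x9E

C[1]: E(K, 0xD5) = 0x3C; 0x4A ⊕ 0x3C = 0x76.
C[2]: E(K, 0x76) = 0xB2; 0xB9 ⊕ 0xB2 = 0x0B.
C[3]: E(K, 0x0B) = 0x47; 0xD9 ⊕ 0x47 = 0x9E.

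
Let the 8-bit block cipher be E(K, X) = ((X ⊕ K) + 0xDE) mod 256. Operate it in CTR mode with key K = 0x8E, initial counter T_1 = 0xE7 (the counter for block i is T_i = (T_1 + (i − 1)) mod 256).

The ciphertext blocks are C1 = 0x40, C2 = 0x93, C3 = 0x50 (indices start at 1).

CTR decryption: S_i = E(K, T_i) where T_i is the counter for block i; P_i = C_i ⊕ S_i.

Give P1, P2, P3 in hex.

P1 = 0x07, P2 = 0xD7, P3 = 0x15

P1: T = 0xE7, S = E(K, T) = 0x47; 0x40 ⊕ 0x47 = 0x07.
P2: T = 0xE8, S = E(K, T) = 0x44; 0x93 ⊕ 0x44 = 0xD7.
P3: T = 0xE9, S = E(K, T) = 0x45; 0x50 ⊕ 0x45 = 0x15.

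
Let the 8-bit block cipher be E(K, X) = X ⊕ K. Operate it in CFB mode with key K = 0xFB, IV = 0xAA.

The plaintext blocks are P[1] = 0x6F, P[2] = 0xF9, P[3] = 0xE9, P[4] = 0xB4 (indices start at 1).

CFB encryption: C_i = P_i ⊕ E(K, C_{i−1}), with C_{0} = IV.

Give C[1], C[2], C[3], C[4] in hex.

C[1] = 0x3E, C[2] = 0x3C, C[3] = 0x2E, C[4] = 0x61

C[1]: E(K, 0xAA) = 0x51; 0x6F ⊕ 0x51 = 0x3E.
C[2]: E(K, 0x3E) = 0xC5; 0xF9 ⊕ 0xC5 = 0x3C.
C[3]: E(K, 0x3C) = 0xC7; 0xE9 ⊕ 0xC7 = 0x2E.
C[4]: E(K, 0x2E) = 0xD5; 0xB4 ⊕ 0xD5 = 0x61.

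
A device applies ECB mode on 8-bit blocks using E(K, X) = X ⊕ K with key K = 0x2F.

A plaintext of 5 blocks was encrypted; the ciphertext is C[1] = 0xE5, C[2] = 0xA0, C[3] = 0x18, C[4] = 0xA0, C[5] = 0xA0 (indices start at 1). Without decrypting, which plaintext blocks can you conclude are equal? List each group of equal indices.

P[2] = P[4] = P[5]

ECB encrypts each block independently with the same key, so equal ciphertext blocks imply equal plaintext blocks.
C[2] = C[4] = C[5] = 0xA0, so P[2] = P[4] = P[5].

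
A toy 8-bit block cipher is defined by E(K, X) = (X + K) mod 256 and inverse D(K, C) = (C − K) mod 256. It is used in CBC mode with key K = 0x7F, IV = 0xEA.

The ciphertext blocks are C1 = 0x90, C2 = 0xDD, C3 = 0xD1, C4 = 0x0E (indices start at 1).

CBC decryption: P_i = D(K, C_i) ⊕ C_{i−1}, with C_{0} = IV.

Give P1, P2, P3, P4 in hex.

P1 = 0xFB, P2 = 0xCE, P3 = 0x8F, P4 = 0x5E

P1: D(K, 0x90) = 0x11; 0x11 ⊕ 0xEA = 0xFB.
P2: D(K, 0xDD) = 0x5E; 0x5E ⊕ 0x90 = 0xCE.
P3: D(K, 0xD1) = 0x52; 0x52 ⊕ 0xDD = 0x8F.
P4: D(K, 0x0E) = 0x8F; 0x8F ⊕ 0xD1 = 0x5E.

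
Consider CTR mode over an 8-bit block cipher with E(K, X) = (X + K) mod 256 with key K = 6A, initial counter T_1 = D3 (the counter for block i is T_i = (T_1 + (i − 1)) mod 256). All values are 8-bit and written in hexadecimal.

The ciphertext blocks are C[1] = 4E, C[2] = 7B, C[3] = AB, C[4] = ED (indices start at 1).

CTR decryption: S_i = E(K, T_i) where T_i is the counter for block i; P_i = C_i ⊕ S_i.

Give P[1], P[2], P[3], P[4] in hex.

P[1]: T = D3, S = E(K, T) = 3D; 4E ⊕ 3D = 73.
P[2]: T = D4, S = E(K, T) = 3E; 7B ⊕ 3E = 45.
P[3]: T = D5, S = E(K, T) = 3F; AB ⊕ 3F = 94.
P[4]: T = D6, S = E(K, T) = 40; ED ⊕ 40 = AD.

P[1] = 73, P[2] = 45, P[3] = 94, P[4] = AD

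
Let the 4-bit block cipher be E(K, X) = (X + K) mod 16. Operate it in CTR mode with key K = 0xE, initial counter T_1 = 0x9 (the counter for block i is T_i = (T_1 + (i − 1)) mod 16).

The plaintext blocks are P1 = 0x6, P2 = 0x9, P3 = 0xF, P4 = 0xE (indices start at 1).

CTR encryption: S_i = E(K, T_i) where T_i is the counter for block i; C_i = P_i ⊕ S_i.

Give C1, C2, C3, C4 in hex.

C1: T = 0x9, S = E(K, T) = 0x7; 0x6 ⊕ 0x7 = 0x1.
C2: T = 0xA, S = E(K, T) = 0x8; 0x9 ⊕ 0x8 = 0x1.
C3: T = 0xB, S = E(K, T) = 0x9; 0xF ⊕ 0x9 = 0x6.
C4: T = 0xC, S = E(K, T) = 0xA; 0xE ⊕ 0xA = 0x4.

C1 = 0x1, C2 = 0x1, C3 = 0x6, C4 = 0x4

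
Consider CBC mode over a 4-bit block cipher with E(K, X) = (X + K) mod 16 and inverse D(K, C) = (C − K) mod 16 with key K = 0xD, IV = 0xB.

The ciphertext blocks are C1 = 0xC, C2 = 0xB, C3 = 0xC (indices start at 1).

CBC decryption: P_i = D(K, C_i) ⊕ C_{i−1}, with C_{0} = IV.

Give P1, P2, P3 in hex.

P1 = 0x4, P2 = 0x2, P3 = 0x4

P1: D(K, 0xC) = 0xF; 0xF ⊕ 0xB = 0x4.
P2: D(K, 0xB) = 0xE; 0xE ⊕ 0xC = 0x2.
P3: D(K, 0xC) = 0xF; 0xF ⊕ 0xB = 0x4.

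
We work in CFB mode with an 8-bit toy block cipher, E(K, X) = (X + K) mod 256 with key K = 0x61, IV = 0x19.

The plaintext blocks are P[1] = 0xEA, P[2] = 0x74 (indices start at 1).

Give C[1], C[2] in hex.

C[1] = 0x90, C[2] = 0x85

CFB encryption: C_i = P_i ⊕ E(K, C_{i−1}), with C_{0} = IV.
C[1]: E(K, 0x19) = 0x7A; 0xEA ⊕ 0x7A = 0x90.
C[2]: E(K, 0x90) = 0xF1; 0x74 ⊕ 0xF1 = 0x85.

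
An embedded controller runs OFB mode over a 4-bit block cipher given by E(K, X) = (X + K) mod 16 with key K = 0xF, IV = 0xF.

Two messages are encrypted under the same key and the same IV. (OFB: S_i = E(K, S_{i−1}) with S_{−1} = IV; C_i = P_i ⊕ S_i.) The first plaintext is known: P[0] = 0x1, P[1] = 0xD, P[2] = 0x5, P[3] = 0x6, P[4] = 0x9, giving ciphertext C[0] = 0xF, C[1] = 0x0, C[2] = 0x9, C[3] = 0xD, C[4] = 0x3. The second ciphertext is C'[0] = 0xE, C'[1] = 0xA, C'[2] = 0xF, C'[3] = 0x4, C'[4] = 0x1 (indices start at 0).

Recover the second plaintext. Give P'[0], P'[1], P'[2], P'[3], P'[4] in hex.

P'[0] = 0x0, P'[1] = 0x7, P'[2] = 0x3, P'[3] = 0xF, P'[4] = 0xB

In OFB with a reused IV, both messages share the same keystream S_i, so C_i ⊕ C'_i = P_i ⊕ P'_i and thus P'_i = P_i ⊕ C_i ⊕ C'_i.
P'[0]: 0x1 ⊕ 0xF ⊕ 0xE = 0x0.
P'[1]: 0xD ⊕ 0x0 ⊕ 0xA = 0x7.
P'[2]: 0x5 ⊕ 0x9 ⊕ 0xF = 0x3.
P'[3]: 0x6 ⊕ 0xD ⊕ 0x4 = 0xF.
P'[4]: 0x9 ⊕ 0x3 ⊕ 0x1 = 0xB.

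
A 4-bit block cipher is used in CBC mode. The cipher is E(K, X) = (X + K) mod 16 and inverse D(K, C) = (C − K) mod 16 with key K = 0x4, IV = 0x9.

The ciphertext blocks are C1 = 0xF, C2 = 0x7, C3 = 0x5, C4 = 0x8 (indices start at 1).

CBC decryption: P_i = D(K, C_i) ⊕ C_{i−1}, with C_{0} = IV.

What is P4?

P4 = 0x1

P4: D(K, 0x8) = 0x4; 0x4 ⊕ 0x5 = 0x1.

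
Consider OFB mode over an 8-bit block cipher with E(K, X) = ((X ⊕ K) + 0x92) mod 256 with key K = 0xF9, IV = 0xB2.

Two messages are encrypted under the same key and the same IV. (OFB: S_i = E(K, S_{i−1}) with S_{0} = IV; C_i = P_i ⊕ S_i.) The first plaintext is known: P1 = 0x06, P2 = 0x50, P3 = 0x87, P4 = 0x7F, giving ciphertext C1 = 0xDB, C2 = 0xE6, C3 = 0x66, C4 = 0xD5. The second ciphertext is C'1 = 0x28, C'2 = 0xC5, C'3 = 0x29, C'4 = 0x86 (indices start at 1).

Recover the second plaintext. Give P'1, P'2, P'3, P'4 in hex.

In OFB with a reused IV, both messages share the same keystream S_i, so C_i ⊕ C'_i = P_i ⊕ P'_i and thus P'_i = P_i ⊕ C_i ⊕ C'_i.
P'1: 0x06 ⊕ 0xDB ⊕ 0x28 = 0xF5.
P'2: 0x50 ⊕ 0xE6 ⊕ 0xC5 = 0x73.
P'3: 0x87 ⊕ 0x66 ⊕ 0x29 = 0xC8.
P'4: 0x7F ⊕ 0xD5 ⊕ 0x86 = 0x2C.

P'1 = 0xF5, P'2 = 0x73, P'3 = 0xC8, P'4 = 0x2C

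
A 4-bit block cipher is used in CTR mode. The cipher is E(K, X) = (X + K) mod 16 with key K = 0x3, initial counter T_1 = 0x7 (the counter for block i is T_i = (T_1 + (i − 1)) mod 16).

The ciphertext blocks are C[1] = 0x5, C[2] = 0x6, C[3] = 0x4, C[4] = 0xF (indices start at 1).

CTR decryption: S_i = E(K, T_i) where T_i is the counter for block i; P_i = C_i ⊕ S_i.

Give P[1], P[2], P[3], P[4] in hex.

P[1] = 0xF, P[2] = 0xD, P[3] = 0x8, P[4] = 0x2

P[1]: T = 0x7, S = E(K, T) = 0xA; 0x5 ⊕ 0xA = 0xF.
P[2]: T = 0x8, S = E(K, T) = 0xB; 0x6 ⊕ 0xB = 0xD.
P[3]: T = 0x9, S = E(K, T) = 0xC; 0x4 ⊕ 0xC = 0x8.
P[4]: T = 0xA, S = E(K, T) = 0xD; 0xF ⊕ 0xD = 0x2.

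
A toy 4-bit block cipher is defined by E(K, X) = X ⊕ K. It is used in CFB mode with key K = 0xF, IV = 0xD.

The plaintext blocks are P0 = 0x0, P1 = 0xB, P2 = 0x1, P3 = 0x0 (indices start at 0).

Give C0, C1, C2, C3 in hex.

CFB encryption: C_i = P_i ⊕ E(K, C_{i−1}), with C_{−1} = IV.
C0: E(K, 0xD) = 0x2; 0x0 ⊕ 0x2 = 0x2.
C1: E(K, 0x2) = 0xD; 0xB ⊕ 0xD = 0x6.
C2: E(K, 0x6) = 0x9; 0x1 ⊕ 0x9 = 0x8.
C3: E(K, 0x8) = 0x7; 0x0 ⊕ 0x7 = 0x7.

C0 = 0x2, C1 = 0x6, C2 = 0x8, C3 = 0x7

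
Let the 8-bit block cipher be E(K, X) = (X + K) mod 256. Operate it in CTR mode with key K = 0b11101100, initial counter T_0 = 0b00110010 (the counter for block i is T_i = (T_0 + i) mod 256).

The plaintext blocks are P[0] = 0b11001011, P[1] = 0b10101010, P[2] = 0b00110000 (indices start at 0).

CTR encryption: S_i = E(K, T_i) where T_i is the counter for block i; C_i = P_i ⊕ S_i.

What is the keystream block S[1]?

C[0]: T = 0b00110010, S = E(K, T) = 0b00011110; 0b11001011 ⊕ 0b00011110 = 0b11010101.
C[1]: T = 0b00110011, S = E(K, T) = 0b00011111; 0b10101010 ⊕ 0b00011111 = 0b10110101.
So S[1] = 0b00011111.

0b00011111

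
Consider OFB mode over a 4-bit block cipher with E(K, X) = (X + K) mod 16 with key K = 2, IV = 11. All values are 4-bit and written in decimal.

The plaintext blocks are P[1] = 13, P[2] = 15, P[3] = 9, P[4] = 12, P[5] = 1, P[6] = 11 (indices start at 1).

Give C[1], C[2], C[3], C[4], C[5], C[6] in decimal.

OFB encryption: S_i = E(K, S_{i−1}) with S_{0} = IV; C_i = P_i ⊕ S_i.
C[1]: S = E(K, 11) = 13; 13 ⊕ 13 = 0.
C[2]: S = E(K, 13) = 15; 15 ⊕ 15 = 0.
C[3]: S = E(K, 15) = 1; 9 ⊕ 1 = 8.
C[4]: S = E(K, 1) = 3; 12 ⊕ 3 = 15.
C[5]: S = E(K, 3) = 5; 1 ⊕ 5 = 4.
C[6]: S = E(K, 5) = 7; 11 ⊕ 7 = 12.

C[1] = 0, C[2] = 0, C[3] = 8, C[4] = 15, C[5] = 4, C[6] = 12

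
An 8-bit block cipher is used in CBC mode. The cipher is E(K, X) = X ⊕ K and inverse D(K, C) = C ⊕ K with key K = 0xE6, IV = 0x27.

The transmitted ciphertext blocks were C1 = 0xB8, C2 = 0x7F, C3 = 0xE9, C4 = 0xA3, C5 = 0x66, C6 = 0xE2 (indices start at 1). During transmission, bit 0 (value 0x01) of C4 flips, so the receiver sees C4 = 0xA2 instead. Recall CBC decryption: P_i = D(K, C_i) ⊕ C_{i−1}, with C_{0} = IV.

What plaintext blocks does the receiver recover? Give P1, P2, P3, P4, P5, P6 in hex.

Only C4 changed, to 0xA2. In CBC, a change in C_i garbles P_i and flips the same bit in P_{i+1}. Decrypting the received ciphertext:
P1: D(K, 0xB8) = 0x5E; 0x5E ⊕ 0x27 = 0x79.
P2: D(K, 0x7F) = 0x99; 0x99 ⊕ 0xB8 = 0x21.
P3: D(K, 0xE9) = 0x0F; 0x0F ⊕ 0x7F = 0x70.
P4: D(K, 0xA2) = 0x44; 0x44 ⊕ 0xE9 = 0xAD.
P5: D(K, 0x66) = 0x80; 0x80 ⊕ 0xA2 = 0x22.
P6: D(K, 0xE2) = 0x04; 0x04 ⊕ 0x66 = 0x62.
Blocks that differ from the original plaintext: P4, P5.

P1 = 0x79, P2 = 0x21, P3 = 0x70, P4 = 0xAD, P5 = 0x22, P6 = 0x62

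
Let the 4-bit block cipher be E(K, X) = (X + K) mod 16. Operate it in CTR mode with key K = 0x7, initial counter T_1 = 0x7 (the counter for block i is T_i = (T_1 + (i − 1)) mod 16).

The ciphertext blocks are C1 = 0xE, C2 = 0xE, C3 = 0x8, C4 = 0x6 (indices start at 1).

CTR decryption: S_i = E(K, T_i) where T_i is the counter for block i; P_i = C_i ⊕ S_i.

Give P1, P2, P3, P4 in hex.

P1: T = 0x7, S = E(K, T) = 0xE; 0xE ⊕ 0xE = 0x0.
P2: T = 0x8, S = E(K, T) = 0xF; 0xE ⊕ 0xF = 0x1.
P3: T = 0x9, S = E(K, T) = 0x0; 0x8 ⊕ 0x0 = 0x8.
P4: T = 0xA, S = E(K, T) = 0x1; 0x6 ⊕ 0x1 = 0x7.

P1 = 0x0, P2 = 0x1, P3 = 0x8, P4 = 0x7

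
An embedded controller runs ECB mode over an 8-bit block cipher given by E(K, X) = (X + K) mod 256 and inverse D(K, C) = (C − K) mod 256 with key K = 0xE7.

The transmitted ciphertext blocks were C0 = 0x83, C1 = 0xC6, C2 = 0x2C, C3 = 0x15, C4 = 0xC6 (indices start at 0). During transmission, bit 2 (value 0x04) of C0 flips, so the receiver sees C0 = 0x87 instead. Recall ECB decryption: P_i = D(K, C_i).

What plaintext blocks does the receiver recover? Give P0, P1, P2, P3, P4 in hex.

P0 = 0xA0, P1 = 0xDF, P2 = 0x45, P3 = 0x2E, P4 = 0xDF

Only C0 changed, to 0x87. In ECB, a change in C_i affects only P_i. Decrypting the received ciphertext:
P0: D(K, 0x87) = 0xA0.
P1: D(K, 0xC6) = 0xDF.
P2: D(K, 0x2C) = 0x45.
P3: D(K, 0x15) = 0x2E.
P4: D(K, 0xC6) = 0xDF.
Blocks that differ from the original plaintext: P0.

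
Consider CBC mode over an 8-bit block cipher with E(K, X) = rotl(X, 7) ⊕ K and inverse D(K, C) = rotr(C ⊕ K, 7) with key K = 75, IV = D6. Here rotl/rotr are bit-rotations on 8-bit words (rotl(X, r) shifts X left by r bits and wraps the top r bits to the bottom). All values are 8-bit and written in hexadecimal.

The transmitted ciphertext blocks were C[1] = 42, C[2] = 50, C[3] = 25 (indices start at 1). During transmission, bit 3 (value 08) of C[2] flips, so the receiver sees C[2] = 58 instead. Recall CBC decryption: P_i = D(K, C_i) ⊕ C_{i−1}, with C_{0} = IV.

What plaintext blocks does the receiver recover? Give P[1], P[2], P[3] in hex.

P[1] = B8, P[2] = 18, P[3] = F8

Only C[2] changed, to 58. In CBC, a change in C_i garbles P_i and flips the same bit in P_{i+1}. Decrypting the received ciphertext:
P[1]: D(K, 42) = 6E; 6E ⊕ D6 = B8.
P[2]: D(K, 58) = 5A; 5A ⊕ 42 = 18.
P[3]: D(K, 25) = A0; A0 ⊕ 58 = F8.
Blocks that differ from the original plaintext: P[2], P[3].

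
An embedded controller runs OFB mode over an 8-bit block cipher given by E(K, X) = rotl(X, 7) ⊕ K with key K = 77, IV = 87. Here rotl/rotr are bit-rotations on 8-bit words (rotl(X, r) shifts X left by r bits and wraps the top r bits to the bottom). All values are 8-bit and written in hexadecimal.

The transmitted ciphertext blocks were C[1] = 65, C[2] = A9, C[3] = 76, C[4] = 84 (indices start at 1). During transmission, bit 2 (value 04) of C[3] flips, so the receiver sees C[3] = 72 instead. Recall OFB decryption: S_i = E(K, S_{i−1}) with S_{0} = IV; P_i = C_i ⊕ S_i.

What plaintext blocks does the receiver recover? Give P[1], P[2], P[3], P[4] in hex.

P[1] = D1, P[2] = 84, P[3] = 93, P[4] = 03

Only C[3] changed, to 72. In OFB, a change in C_i flips the same bit in P_i only; the keystream is unaffected. Decrypting the received ciphertext:
P[1]: S = E(K, 87) = B4; 65 ⊕ B4 = D1.
P[2]: S = E(K, B4) = 2D; A9 ⊕ 2D = 84.
P[3]: S = E(K, 2D) = E1; 72 ⊕ E1 = 93.
P[4]: S = E(K, E1) = 87; 84 ⊕ 87 = 03.
Blocks that differ from the original plaintext: P[3].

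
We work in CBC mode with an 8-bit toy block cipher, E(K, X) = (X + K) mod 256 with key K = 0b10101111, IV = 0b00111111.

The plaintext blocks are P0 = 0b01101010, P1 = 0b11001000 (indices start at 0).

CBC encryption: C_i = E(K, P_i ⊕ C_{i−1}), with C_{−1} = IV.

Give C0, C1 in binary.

C0 = 0b00000100, C1 = 0b01111011

C0: P0 ⊕ 0b00111111 = 0b01010101; E(K, 0b01010101) = 0b00000100.
C1: P1 ⊕ 0b00000100 = 0b11001100; E(K, 0b11001100) = 0b01111011.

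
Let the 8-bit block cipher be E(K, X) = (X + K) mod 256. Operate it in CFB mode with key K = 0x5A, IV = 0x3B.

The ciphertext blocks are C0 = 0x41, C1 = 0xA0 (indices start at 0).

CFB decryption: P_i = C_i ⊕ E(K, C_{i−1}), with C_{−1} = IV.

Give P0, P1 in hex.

P0: E(K, 0x3B) = 0x95; 0x41 ⊕ 0x95 = 0xD4.
P1: E(K, 0x41) = 0x9B; 0xA0 ⊕ 0x9B = 0x3B.

P0 = 0xD4, P1 = 0x3B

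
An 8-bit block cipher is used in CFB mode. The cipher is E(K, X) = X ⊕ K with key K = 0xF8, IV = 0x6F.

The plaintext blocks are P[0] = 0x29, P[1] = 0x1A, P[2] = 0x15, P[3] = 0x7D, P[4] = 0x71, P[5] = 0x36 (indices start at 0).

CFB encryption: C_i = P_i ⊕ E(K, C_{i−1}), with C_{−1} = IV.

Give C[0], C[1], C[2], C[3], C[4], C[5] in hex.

C[0]: E(K, 0x6F) = 0x97; 0x29 ⊕ 0x97 = 0xBE.
C[1]: E(K, 0xBE) = 0x46; 0x1A ⊕ 0x46 = 0x5C.
C[2]: E(K, 0x5C) = 0xA4; 0x15 ⊕ 0xA4 = 0xB1.
C[3]: E(K, 0xB1) = 0x49; 0x7D ⊕ 0x49 = 0x34.
C[4]: E(K, 0x34) = 0xCC; 0x71 ⊕ 0xCC = 0xBD.
C[5]: E(K, 0xBD) = 0x45; 0x36 ⊕ 0x45 = 0x73.

C[0] = 0xBE, C[1] = 0x5C, C[2] = 0xB1, C[3] = 0x34, C[4] = 0xBD, C[5] = 0x73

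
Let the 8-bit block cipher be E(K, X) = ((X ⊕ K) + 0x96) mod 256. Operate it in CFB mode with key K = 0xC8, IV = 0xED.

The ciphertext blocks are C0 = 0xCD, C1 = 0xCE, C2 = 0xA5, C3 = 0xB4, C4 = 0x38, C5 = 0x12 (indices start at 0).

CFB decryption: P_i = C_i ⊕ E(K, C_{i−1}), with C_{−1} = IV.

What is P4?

P4 = 0x2A

P4: E(K, 0xB4) = 0x12; 0x38 ⊕ 0x12 = 0x2A.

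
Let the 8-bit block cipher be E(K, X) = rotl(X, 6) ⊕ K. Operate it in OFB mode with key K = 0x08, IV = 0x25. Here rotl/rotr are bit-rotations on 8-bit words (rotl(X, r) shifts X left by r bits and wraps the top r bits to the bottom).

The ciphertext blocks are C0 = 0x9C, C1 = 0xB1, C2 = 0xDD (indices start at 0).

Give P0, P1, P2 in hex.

OFB decryption: S_i = E(K, S_{i−1}) with S_{−1} = IV; P_i = C_i ⊕ S_i.
P0: S = E(K, 0x25) = 0x41; 0x9C ⊕ 0x41 = 0xDD.
P1: S = E(K, 0x41) = 0x58; 0xB1 ⊕ 0x58 = 0xE9.
P2: S = E(K, 0x58) = 0x1E; 0xDD ⊕ 0x1E = 0xC3.

P0 = 0xDD, P1 = 0xE9, P2 = 0xC3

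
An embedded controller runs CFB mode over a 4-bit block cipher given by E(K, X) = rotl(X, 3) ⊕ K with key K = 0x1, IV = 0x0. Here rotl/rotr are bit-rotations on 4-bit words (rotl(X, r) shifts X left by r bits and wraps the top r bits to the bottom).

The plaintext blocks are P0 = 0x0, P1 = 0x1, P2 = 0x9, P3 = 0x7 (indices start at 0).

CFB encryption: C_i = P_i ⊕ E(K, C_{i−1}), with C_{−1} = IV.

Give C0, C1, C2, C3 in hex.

C0: E(K, 0x0) = 0x1; 0x0 ⊕ 0x1 = 0x1.
C1: E(K, 0x1) = 0x9; 0x1 ⊕ 0x9 = 0x8.
C2: E(K, 0x8) = 0x5; 0x9 ⊕ 0x5 = 0xC.
C3: E(K, 0xC) = 0x7; 0x7 ⊕ 0x7 = 0x0.

C0 = 0x1, C1 = 0x8, C2 = 0xC, C3 = 0x0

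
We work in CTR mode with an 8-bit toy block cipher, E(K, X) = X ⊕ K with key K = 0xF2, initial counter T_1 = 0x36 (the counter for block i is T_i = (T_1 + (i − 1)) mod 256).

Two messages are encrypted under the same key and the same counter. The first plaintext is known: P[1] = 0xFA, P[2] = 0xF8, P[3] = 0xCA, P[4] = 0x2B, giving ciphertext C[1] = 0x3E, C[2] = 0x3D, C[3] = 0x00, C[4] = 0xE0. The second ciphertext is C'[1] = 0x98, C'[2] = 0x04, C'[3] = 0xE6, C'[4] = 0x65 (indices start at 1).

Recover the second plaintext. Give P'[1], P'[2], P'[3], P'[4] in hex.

In CTR with a reused counter, both messages share the same keystream S_i, so C_i ⊕ C'_i = P_i ⊕ P'_i and thus P'_i = P_i ⊕ C_i ⊕ C'_i.
P'[1]: 0xFA ⊕ 0x3E ⊕ 0x98 = 0x5C.
P'[2]: 0xF8 ⊕ 0x3D ⊕ 0x04 = 0xC1.
P'[3]: 0xCA ⊕ 0x00 ⊕ 0xE6 = 0x2C.
P'[4]: 0x2B ⊕ 0xE0 ⊕ 0x65 = 0xAE.

P'[1] = 0x5C, P'[2] = 0xC1, P'[3] = 0x2C, P'[4] = 0xAE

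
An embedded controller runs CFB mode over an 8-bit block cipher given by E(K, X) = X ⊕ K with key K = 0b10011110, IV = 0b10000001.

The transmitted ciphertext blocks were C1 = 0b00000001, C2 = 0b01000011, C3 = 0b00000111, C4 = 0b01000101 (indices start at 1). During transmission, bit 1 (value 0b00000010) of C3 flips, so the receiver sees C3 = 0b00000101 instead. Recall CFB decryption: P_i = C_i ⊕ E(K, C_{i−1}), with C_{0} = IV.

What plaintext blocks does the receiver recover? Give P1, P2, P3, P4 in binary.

P1 = 0b00011110, P2 = 0b11011100, P3 = 0b11011000, P4 = 0b11011110

Only C3 changed, to 0b00000101. In CFB, a change in C_i flips the same bit in P_i and garbles P_{i+1}. Decrypting the received ciphertext:
P1: E(K, 0b10000001) = 0b00011111; 0b00000001 ⊕ 0b00011111 = 0b00011110.
P2: E(K, 0b00000001) = 0b10011111; 0b01000011 ⊕ 0b10011111 = 0b11011100.
P3: E(K, 0b01000011) = 0b11011101; 0b00000101 ⊕ 0b11011101 = 0b11011000.
P4: E(K, 0b00000101) = 0b10011011; 0b01000101 ⊕ 0b10011011 = 0b11011110.
Blocks that differ from the original plaintext: P3, P4.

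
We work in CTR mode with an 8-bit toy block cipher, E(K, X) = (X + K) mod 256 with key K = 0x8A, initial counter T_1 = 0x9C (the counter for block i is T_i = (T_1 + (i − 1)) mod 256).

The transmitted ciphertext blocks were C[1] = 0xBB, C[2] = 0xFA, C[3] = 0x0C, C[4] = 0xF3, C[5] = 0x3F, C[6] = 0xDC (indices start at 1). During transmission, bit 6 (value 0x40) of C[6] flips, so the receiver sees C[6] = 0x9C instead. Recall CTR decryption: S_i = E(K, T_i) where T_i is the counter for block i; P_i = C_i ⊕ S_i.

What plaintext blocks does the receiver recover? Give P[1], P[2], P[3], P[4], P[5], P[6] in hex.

P[1] = 0x9D, P[2] = 0xDD, P[3] = 0x24, P[4] = 0xDA, P[5] = 0x15, P[6] = 0xB7

Only C[6] changed, to 0x9C. In CTR, a change in C_i flips the same bit in P_i only; the keystream is unaffected. Decrypting the received ciphertext:
P[1]: T = 0x9C, S = E(K, T) = 0x26; 0xBB ⊕ 0x26 = 0x9D.
P[2]: T = 0x9D, S = E(K, T) = 0x27; 0xFA ⊕ 0x27 = 0xDD.
P[3]: T = 0x9E, S = E(K, T) = 0x28; 0x0C ⊕ 0x28 = 0x24.
P[4]: T = 0x9F, S = E(K, T) = 0x29; 0xF3 ⊕ 0x29 = 0xDA.
P[5]: T = 0xA0, S = E(K, T) = 0x2A; 0x3F ⊕ 0x2A = 0x15.
P[6]: T = 0xA1, S = E(K, T) = 0x2B; 0x9C ⊕ 0x2B = 0xB7.
Blocks that differ from the original plaintext: P[6].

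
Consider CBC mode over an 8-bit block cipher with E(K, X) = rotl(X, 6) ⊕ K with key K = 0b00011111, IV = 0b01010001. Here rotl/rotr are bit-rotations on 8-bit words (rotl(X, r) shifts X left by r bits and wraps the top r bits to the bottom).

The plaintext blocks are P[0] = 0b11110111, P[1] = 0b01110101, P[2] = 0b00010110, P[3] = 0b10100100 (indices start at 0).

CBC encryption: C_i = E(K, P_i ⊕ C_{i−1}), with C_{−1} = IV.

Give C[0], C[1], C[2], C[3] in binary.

C[0]: P[0] ⊕ 0b01010001 = 0b10100110; E(K, 0b10100110) = 0b10110110.
C[1]: P[1] ⊕ 0b10110110 = 0b11000011; E(K, 0b11000011) = 0b11101111.
C[2]: P[2] ⊕ 0b11101111 = 0b11111001; E(K, 0b11111001) = 0b01100001.
C[3]: P[3] ⊕ 0b01100001 = 0b11000101; E(K, 0b11000101) = 0b01101110.

C[0] = 0b10110110, C[1] = 0b11101111, C[2] = 0b01100001, C[3] = 0b01101110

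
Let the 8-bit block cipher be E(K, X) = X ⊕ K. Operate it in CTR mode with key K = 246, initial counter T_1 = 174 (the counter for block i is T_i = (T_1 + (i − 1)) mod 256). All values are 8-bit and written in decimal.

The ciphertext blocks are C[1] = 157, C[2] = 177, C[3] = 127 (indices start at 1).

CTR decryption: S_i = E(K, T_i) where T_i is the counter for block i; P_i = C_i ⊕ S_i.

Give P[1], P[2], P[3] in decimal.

P[1]: T = 174, S = E(K, T) = 88; 157 ⊕ 88 = 197.
P[2]: T = 175, S = E(K, T) = 89; 177 ⊕ 89 = 232.
P[3]: T = 176, S = E(K, T) = 70; 127 ⊕ 70 = 57.

P[1] = 197, P[2] = 232, P[3] = 57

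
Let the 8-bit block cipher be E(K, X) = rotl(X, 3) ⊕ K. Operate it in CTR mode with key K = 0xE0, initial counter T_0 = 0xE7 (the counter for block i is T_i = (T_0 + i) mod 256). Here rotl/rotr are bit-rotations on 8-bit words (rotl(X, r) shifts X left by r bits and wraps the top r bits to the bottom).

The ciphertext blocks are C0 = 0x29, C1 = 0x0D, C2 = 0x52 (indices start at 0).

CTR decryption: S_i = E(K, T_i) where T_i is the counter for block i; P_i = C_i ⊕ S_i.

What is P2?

P2 = 0xFD

P2: T = 0xE9, S = E(K, T) = 0xAF; 0x52 ⊕ 0xAF = 0xFD.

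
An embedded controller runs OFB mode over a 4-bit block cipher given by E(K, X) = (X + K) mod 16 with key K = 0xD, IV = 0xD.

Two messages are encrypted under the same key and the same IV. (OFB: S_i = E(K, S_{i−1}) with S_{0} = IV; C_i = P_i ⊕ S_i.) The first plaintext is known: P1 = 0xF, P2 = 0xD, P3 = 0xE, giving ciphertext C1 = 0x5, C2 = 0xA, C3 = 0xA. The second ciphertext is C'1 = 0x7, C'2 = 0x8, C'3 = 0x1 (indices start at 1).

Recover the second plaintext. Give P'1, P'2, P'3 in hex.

P'1 = 0xD, P'2 = 0xF, P'3 = 0x5

In OFB with a reused IV, both messages share the same keystream S_i, so C_i ⊕ C'_i = P_i ⊕ P'_i and thus P'_i = P_i ⊕ C_i ⊕ C'_i.
P'1: 0xF ⊕ 0x5 ⊕ 0x7 = 0xD.
P'2: 0xD ⊕ 0xA ⊕ 0x8 = 0xF.
P'3: 0xE ⊕ 0xA ⊕ 0x1 = 0x5.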